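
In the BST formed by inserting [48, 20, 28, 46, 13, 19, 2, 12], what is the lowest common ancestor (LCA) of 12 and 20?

Tree insertion order: [48, 20, 28, 46, 13, 19, 2, 12]
Tree (level-order array): [48, 20, None, 13, 28, 2, 19, None, 46, None, 12]
In a BST, the LCA of p=12, q=20 is the first node v on the
root-to-leaf path with p <= v <= q (go left if both < v, right if both > v).
Walk from root:
  at 48: both 12 and 20 < 48, go left
  at 20: 12 <= 20 <= 20, this is the LCA
LCA = 20


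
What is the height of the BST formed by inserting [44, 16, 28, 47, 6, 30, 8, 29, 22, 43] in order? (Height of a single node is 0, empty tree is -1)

Insertion order: [44, 16, 28, 47, 6, 30, 8, 29, 22, 43]
Tree (level-order array): [44, 16, 47, 6, 28, None, None, None, 8, 22, 30, None, None, None, None, 29, 43]
Compute height bottom-up (empty subtree = -1):
  height(8) = 1 + max(-1, -1) = 0
  height(6) = 1 + max(-1, 0) = 1
  height(22) = 1 + max(-1, -1) = 0
  height(29) = 1 + max(-1, -1) = 0
  height(43) = 1 + max(-1, -1) = 0
  height(30) = 1 + max(0, 0) = 1
  height(28) = 1 + max(0, 1) = 2
  height(16) = 1 + max(1, 2) = 3
  height(47) = 1 + max(-1, -1) = 0
  height(44) = 1 + max(3, 0) = 4
Height = 4


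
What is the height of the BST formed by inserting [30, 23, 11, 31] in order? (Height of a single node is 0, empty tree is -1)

Insertion order: [30, 23, 11, 31]
Tree (level-order array): [30, 23, 31, 11]
Compute height bottom-up (empty subtree = -1):
  height(11) = 1 + max(-1, -1) = 0
  height(23) = 1 + max(0, -1) = 1
  height(31) = 1 + max(-1, -1) = 0
  height(30) = 1 + max(1, 0) = 2
Height = 2


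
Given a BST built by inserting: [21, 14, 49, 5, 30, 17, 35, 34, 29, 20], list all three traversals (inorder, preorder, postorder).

Tree insertion order: [21, 14, 49, 5, 30, 17, 35, 34, 29, 20]
Tree (level-order array): [21, 14, 49, 5, 17, 30, None, None, None, None, 20, 29, 35, None, None, None, None, 34]
Inorder (L, root, R): [5, 14, 17, 20, 21, 29, 30, 34, 35, 49]
Preorder (root, L, R): [21, 14, 5, 17, 20, 49, 30, 29, 35, 34]
Postorder (L, R, root): [5, 20, 17, 14, 29, 34, 35, 30, 49, 21]


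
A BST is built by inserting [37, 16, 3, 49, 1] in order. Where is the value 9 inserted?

Starting tree (level order): [37, 16, 49, 3, None, None, None, 1]
Insertion path: 37 -> 16 -> 3
Result: insert 9 as right child of 3
Final tree (level order): [37, 16, 49, 3, None, None, None, 1, 9]


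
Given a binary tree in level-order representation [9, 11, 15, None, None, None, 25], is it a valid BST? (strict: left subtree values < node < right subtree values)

Level-order array: [9, 11, 15, None, None, None, 25]
Validate using subtree bounds (lo, hi): at each node, require lo < value < hi,
then recurse left with hi=value and right with lo=value.
Preorder trace (stopping at first violation):
  at node 9 with bounds (-inf, +inf): OK
  at node 11 with bounds (-inf, 9): VIOLATION
Node 11 violates its bound: not (-inf < 11 < 9).
Result: Not a valid BST


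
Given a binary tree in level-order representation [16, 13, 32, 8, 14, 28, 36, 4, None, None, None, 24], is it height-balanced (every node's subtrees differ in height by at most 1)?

Tree (level-order array): [16, 13, 32, 8, 14, 28, 36, 4, None, None, None, 24]
Definition: a tree is height-balanced if, at every node, |h(left) - h(right)| <= 1 (empty subtree has height -1).
Bottom-up per-node check:
  node 4: h_left=-1, h_right=-1, diff=0 [OK], height=0
  node 8: h_left=0, h_right=-1, diff=1 [OK], height=1
  node 14: h_left=-1, h_right=-1, diff=0 [OK], height=0
  node 13: h_left=1, h_right=0, diff=1 [OK], height=2
  node 24: h_left=-1, h_right=-1, diff=0 [OK], height=0
  node 28: h_left=0, h_right=-1, diff=1 [OK], height=1
  node 36: h_left=-1, h_right=-1, diff=0 [OK], height=0
  node 32: h_left=1, h_right=0, diff=1 [OK], height=2
  node 16: h_left=2, h_right=2, diff=0 [OK], height=3
All nodes satisfy the balance condition.
Result: Balanced


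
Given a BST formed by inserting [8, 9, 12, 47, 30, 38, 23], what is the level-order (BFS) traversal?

Tree insertion order: [8, 9, 12, 47, 30, 38, 23]
Tree (level-order array): [8, None, 9, None, 12, None, 47, 30, None, 23, 38]
BFS from the root, enqueuing left then right child of each popped node:
  queue [8] -> pop 8, enqueue [9], visited so far: [8]
  queue [9] -> pop 9, enqueue [12], visited so far: [8, 9]
  queue [12] -> pop 12, enqueue [47], visited so far: [8, 9, 12]
  queue [47] -> pop 47, enqueue [30], visited so far: [8, 9, 12, 47]
  queue [30] -> pop 30, enqueue [23, 38], visited so far: [8, 9, 12, 47, 30]
  queue [23, 38] -> pop 23, enqueue [none], visited so far: [8, 9, 12, 47, 30, 23]
  queue [38] -> pop 38, enqueue [none], visited so far: [8, 9, 12, 47, 30, 23, 38]
Result: [8, 9, 12, 47, 30, 23, 38]


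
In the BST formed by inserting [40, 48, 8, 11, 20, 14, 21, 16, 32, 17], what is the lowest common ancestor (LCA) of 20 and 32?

Tree insertion order: [40, 48, 8, 11, 20, 14, 21, 16, 32, 17]
Tree (level-order array): [40, 8, 48, None, 11, None, None, None, 20, 14, 21, None, 16, None, 32, None, 17]
In a BST, the LCA of p=20, q=32 is the first node v on the
root-to-leaf path with p <= v <= q (go left if both < v, right if both > v).
Walk from root:
  at 40: both 20 and 32 < 40, go left
  at 8: both 20 and 32 > 8, go right
  at 11: both 20 and 32 > 11, go right
  at 20: 20 <= 20 <= 32, this is the LCA
LCA = 20


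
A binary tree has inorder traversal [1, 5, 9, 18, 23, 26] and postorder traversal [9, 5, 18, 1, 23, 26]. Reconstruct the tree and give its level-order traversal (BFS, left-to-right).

Inorder:   [1, 5, 9, 18, 23, 26]
Postorder: [9, 5, 18, 1, 23, 26]
Algorithm: postorder visits root last, so walk postorder right-to-left;
each value is the root of the current inorder slice — split it at that
value, recurse on the right subtree first, then the left.
Recursive splits:
  root=26; inorder splits into left=[1, 5, 9, 18, 23], right=[]
  root=23; inorder splits into left=[1, 5, 9, 18], right=[]
  root=1; inorder splits into left=[], right=[5, 9, 18]
  root=18; inorder splits into left=[5, 9], right=[]
  root=5; inorder splits into left=[], right=[9]
  root=9; inorder splits into left=[], right=[]
Reconstructed level-order: [26, 23, 1, 18, 5, 9]


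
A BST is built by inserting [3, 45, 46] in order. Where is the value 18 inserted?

Starting tree (level order): [3, None, 45, None, 46]
Insertion path: 3 -> 45
Result: insert 18 as left child of 45
Final tree (level order): [3, None, 45, 18, 46]


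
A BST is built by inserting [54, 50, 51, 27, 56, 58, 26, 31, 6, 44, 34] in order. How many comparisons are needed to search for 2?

Search path for 2: 54 -> 50 -> 27 -> 26 -> 6
Found: False
Comparisons: 5


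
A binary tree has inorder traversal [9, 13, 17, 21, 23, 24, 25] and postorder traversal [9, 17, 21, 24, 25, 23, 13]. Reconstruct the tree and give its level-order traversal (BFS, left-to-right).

Inorder:   [9, 13, 17, 21, 23, 24, 25]
Postorder: [9, 17, 21, 24, 25, 23, 13]
Algorithm: postorder visits root last, so walk postorder right-to-left;
each value is the root of the current inorder slice — split it at that
value, recurse on the right subtree first, then the left.
Recursive splits:
  root=13; inorder splits into left=[9], right=[17, 21, 23, 24, 25]
  root=23; inorder splits into left=[17, 21], right=[24, 25]
  root=25; inorder splits into left=[24], right=[]
  root=24; inorder splits into left=[], right=[]
  root=21; inorder splits into left=[17], right=[]
  root=17; inorder splits into left=[], right=[]
  root=9; inorder splits into left=[], right=[]
Reconstructed level-order: [13, 9, 23, 21, 25, 17, 24]


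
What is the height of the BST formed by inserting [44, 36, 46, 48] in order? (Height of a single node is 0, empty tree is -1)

Insertion order: [44, 36, 46, 48]
Tree (level-order array): [44, 36, 46, None, None, None, 48]
Compute height bottom-up (empty subtree = -1):
  height(36) = 1 + max(-1, -1) = 0
  height(48) = 1 + max(-1, -1) = 0
  height(46) = 1 + max(-1, 0) = 1
  height(44) = 1 + max(0, 1) = 2
Height = 2


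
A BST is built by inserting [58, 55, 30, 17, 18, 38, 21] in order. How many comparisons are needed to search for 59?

Search path for 59: 58
Found: False
Comparisons: 1


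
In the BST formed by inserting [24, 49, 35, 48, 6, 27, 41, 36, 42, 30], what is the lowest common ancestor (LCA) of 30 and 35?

Tree insertion order: [24, 49, 35, 48, 6, 27, 41, 36, 42, 30]
Tree (level-order array): [24, 6, 49, None, None, 35, None, 27, 48, None, 30, 41, None, None, None, 36, 42]
In a BST, the LCA of p=30, q=35 is the first node v on the
root-to-leaf path with p <= v <= q (go left if both < v, right if both > v).
Walk from root:
  at 24: both 30 and 35 > 24, go right
  at 49: both 30 and 35 < 49, go left
  at 35: 30 <= 35 <= 35, this is the LCA
LCA = 35


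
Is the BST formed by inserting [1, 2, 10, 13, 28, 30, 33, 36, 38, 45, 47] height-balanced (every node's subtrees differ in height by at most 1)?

Tree (level-order array): [1, None, 2, None, 10, None, 13, None, 28, None, 30, None, 33, None, 36, None, 38, None, 45, None, 47]
Definition: a tree is height-balanced if, at every node, |h(left) - h(right)| <= 1 (empty subtree has height -1).
Bottom-up per-node check:
  node 47: h_left=-1, h_right=-1, diff=0 [OK], height=0
  node 45: h_left=-1, h_right=0, diff=1 [OK], height=1
  node 38: h_left=-1, h_right=1, diff=2 [FAIL (|-1-1|=2 > 1)], height=2
  node 36: h_left=-1, h_right=2, diff=3 [FAIL (|-1-2|=3 > 1)], height=3
  node 33: h_left=-1, h_right=3, diff=4 [FAIL (|-1-3|=4 > 1)], height=4
  node 30: h_left=-1, h_right=4, diff=5 [FAIL (|-1-4|=5 > 1)], height=5
  node 28: h_left=-1, h_right=5, diff=6 [FAIL (|-1-5|=6 > 1)], height=6
  node 13: h_left=-1, h_right=6, diff=7 [FAIL (|-1-6|=7 > 1)], height=7
  node 10: h_left=-1, h_right=7, diff=8 [FAIL (|-1-7|=8 > 1)], height=8
  node 2: h_left=-1, h_right=8, diff=9 [FAIL (|-1-8|=9 > 1)], height=9
  node 1: h_left=-1, h_right=9, diff=10 [FAIL (|-1-9|=10 > 1)], height=10
Node 38 violates the condition: |-1 - 1| = 2 > 1.
Result: Not balanced


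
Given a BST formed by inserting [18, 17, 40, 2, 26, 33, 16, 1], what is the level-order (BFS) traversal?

Tree insertion order: [18, 17, 40, 2, 26, 33, 16, 1]
Tree (level-order array): [18, 17, 40, 2, None, 26, None, 1, 16, None, 33]
BFS from the root, enqueuing left then right child of each popped node:
  queue [18] -> pop 18, enqueue [17, 40], visited so far: [18]
  queue [17, 40] -> pop 17, enqueue [2], visited so far: [18, 17]
  queue [40, 2] -> pop 40, enqueue [26], visited so far: [18, 17, 40]
  queue [2, 26] -> pop 2, enqueue [1, 16], visited so far: [18, 17, 40, 2]
  queue [26, 1, 16] -> pop 26, enqueue [33], visited so far: [18, 17, 40, 2, 26]
  queue [1, 16, 33] -> pop 1, enqueue [none], visited so far: [18, 17, 40, 2, 26, 1]
  queue [16, 33] -> pop 16, enqueue [none], visited so far: [18, 17, 40, 2, 26, 1, 16]
  queue [33] -> pop 33, enqueue [none], visited so far: [18, 17, 40, 2, 26, 1, 16, 33]
Result: [18, 17, 40, 2, 26, 1, 16, 33]


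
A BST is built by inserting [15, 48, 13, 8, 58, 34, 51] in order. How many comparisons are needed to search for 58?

Search path for 58: 15 -> 48 -> 58
Found: True
Comparisons: 3


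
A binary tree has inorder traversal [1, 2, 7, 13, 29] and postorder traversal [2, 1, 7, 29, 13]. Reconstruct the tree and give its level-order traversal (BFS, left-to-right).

Inorder:   [1, 2, 7, 13, 29]
Postorder: [2, 1, 7, 29, 13]
Algorithm: postorder visits root last, so walk postorder right-to-left;
each value is the root of the current inorder slice — split it at that
value, recurse on the right subtree first, then the left.
Recursive splits:
  root=13; inorder splits into left=[1, 2, 7], right=[29]
  root=29; inorder splits into left=[], right=[]
  root=7; inorder splits into left=[1, 2], right=[]
  root=1; inorder splits into left=[], right=[2]
  root=2; inorder splits into left=[], right=[]
Reconstructed level-order: [13, 7, 29, 1, 2]


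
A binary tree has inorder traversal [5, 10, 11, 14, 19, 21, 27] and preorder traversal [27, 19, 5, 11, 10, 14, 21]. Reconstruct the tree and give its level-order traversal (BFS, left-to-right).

Inorder:  [5, 10, 11, 14, 19, 21, 27]
Preorder: [27, 19, 5, 11, 10, 14, 21]
Algorithm: preorder visits root first, so consume preorder in order;
for each root, split the current inorder slice at that value into
left-subtree inorder and right-subtree inorder, then recurse.
Recursive splits:
  root=27; inorder splits into left=[5, 10, 11, 14, 19, 21], right=[]
  root=19; inorder splits into left=[5, 10, 11, 14], right=[21]
  root=5; inorder splits into left=[], right=[10, 11, 14]
  root=11; inorder splits into left=[10], right=[14]
  root=10; inorder splits into left=[], right=[]
  root=14; inorder splits into left=[], right=[]
  root=21; inorder splits into left=[], right=[]
Reconstructed level-order: [27, 19, 5, 21, 11, 10, 14]


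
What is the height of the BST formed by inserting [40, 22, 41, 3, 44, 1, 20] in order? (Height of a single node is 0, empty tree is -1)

Insertion order: [40, 22, 41, 3, 44, 1, 20]
Tree (level-order array): [40, 22, 41, 3, None, None, 44, 1, 20]
Compute height bottom-up (empty subtree = -1):
  height(1) = 1 + max(-1, -1) = 0
  height(20) = 1 + max(-1, -1) = 0
  height(3) = 1 + max(0, 0) = 1
  height(22) = 1 + max(1, -1) = 2
  height(44) = 1 + max(-1, -1) = 0
  height(41) = 1 + max(-1, 0) = 1
  height(40) = 1 + max(2, 1) = 3
Height = 3


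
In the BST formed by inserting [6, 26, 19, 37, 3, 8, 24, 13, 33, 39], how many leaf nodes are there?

Tree built from: [6, 26, 19, 37, 3, 8, 24, 13, 33, 39]
Tree (level-order array): [6, 3, 26, None, None, 19, 37, 8, 24, 33, 39, None, 13]
Rule: A leaf has 0 children.
Per-node child counts:
  node 6: 2 child(ren)
  node 3: 0 child(ren)
  node 26: 2 child(ren)
  node 19: 2 child(ren)
  node 8: 1 child(ren)
  node 13: 0 child(ren)
  node 24: 0 child(ren)
  node 37: 2 child(ren)
  node 33: 0 child(ren)
  node 39: 0 child(ren)
Matching nodes: [3, 13, 24, 33, 39]
Count of leaf nodes: 5


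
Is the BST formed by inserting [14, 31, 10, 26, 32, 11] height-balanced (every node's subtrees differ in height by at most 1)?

Tree (level-order array): [14, 10, 31, None, 11, 26, 32]
Definition: a tree is height-balanced if, at every node, |h(left) - h(right)| <= 1 (empty subtree has height -1).
Bottom-up per-node check:
  node 11: h_left=-1, h_right=-1, diff=0 [OK], height=0
  node 10: h_left=-1, h_right=0, diff=1 [OK], height=1
  node 26: h_left=-1, h_right=-1, diff=0 [OK], height=0
  node 32: h_left=-1, h_right=-1, diff=0 [OK], height=0
  node 31: h_left=0, h_right=0, diff=0 [OK], height=1
  node 14: h_left=1, h_right=1, diff=0 [OK], height=2
All nodes satisfy the balance condition.
Result: Balanced


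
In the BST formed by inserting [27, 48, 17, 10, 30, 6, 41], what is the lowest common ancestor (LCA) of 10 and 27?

Tree insertion order: [27, 48, 17, 10, 30, 6, 41]
Tree (level-order array): [27, 17, 48, 10, None, 30, None, 6, None, None, 41]
In a BST, the LCA of p=10, q=27 is the first node v on the
root-to-leaf path with p <= v <= q (go left if both < v, right if both > v).
Walk from root:
  at 27: 10 <= 27 <= 27, this is the LCA
LCA = 27


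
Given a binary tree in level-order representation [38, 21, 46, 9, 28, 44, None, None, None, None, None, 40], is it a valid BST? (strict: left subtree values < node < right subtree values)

Level-order array: [38, 21, 46, 9, 28, 44, None, None, None, None, None, 40]
Validate using subtree bounds (lo, hi): at each node, require lo < value < hi,
then recurse left with hi=value and right with lo=value.
Preorder trace (stopping at first violation):
  at node 38 with bounds (-inf, +inf): OK
  at node 21 with bounds (-inf, 38): OK
  at node 9 with bounds (-inf, 21): OK
  at node 28 with bounds (21, 38): OK
  at node 46 with bounds (38, +inf): OK
  at node 44 with bounds (38, 46): OK
  at node 40 with bounds (38, 44): OK
No violation found at any node.
Result: Valid BST


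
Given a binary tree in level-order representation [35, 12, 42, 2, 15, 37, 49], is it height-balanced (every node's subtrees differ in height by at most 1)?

Tree (level-order array): [35, 12, 42, 2, 15, 37, 49]
Definition: a tree is height-balanced if, at every node, |h(left) - h(right)| <= 1 (empty subtree has height -1).
Bottom-up per-node check:
  node 2: h_left=-1, h_right=-1, diff=0 [OK], height=0
  node 15: h_left=-1, h_right=-1, diff=0 [OK], height=0
  node 12: h_left=0, h_right=0, diff=0 [OK], height=1
  node 37: h_left=-1, h_right=-1, diff=0 [OK], height=0
  node 49: h_left=-1, h_right=-1, diff=0 [OK], height=0
  node 42: h_left=0, h_right=0, diff=0 [OK], height=1
  node 35: h_left=1, h_right=1, diff=0 [OK], height=2
All nodes satisfy the balance condition.
Result: Balanced


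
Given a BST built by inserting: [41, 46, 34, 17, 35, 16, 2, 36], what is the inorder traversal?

Tree insertion order: [41, 46, 34, 17, 35, 16, 2, 36]
Tree (level-order array): [41, 34, 46, 17, 35, None, None, 16, None, None, 36, 2]
Inorder traversal: [2, 16, 17, 34, 35, 36, 41, 46]


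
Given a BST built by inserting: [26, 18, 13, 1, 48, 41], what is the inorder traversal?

Tree insertion order: [26, 18, 13, 1, 48, 41]
Tree (level-order array): [26, 18, 48, 13, None, 41, None, 1]
Inorder traversal: [1, 13, 18, 26, 41, 48]


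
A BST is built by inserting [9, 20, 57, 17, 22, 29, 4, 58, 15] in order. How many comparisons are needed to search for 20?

Search path for 20: 9 -> 20
Found: True
Comparisons: 2


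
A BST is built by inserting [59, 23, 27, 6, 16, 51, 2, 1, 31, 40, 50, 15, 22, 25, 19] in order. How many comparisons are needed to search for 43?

Search path for 43: 59 -> 23 -> 27 -> 51 -> 31 -> 40 -> 50
Found: False
Comparisons: 7


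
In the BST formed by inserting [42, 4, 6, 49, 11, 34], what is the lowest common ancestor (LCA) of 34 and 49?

Tree insertion order: [42, 4, 6, 49, 11, 34]
Tree (level-order array): [42, 4, 49, None, 6, None, None, None, 11, None, 34]
In a BST, the LCA of p=34, q=49 is the first node v on the
root-to-leaf path with p <= v <= q (go left if both < v, right if both > v).
Walk from root:
  at 42: 34 <= 42 <= 49, this is the LCA
LCA = 42


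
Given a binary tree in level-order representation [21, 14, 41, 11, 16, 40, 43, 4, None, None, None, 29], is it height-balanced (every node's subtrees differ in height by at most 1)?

Tree (level-order array): [21, 14, 41, 11, 16, 40, 43, 4, None, None, None, 29]
Definition: a tree is height-balanced if, at every node, |h(left) - h(right)| <= 1 (empty subtree has height -1).
Bottom-up per-node check:
  node 4: h_left=-1, h_right=-1, diff=0 [OK], height=0
  node 11: h_left=0, h_right=-1, diff=1 [OK], height=1
  node 16: h_left=-1, h_right=-1, diff=0 [OK], height=0
  node 14: h_left=1, h_right=0, diff=1 [OK], height=2
  node 29: h_left=-1, h_right=-1, diff=0 [OK], height=0
  node 40: h_left=0, h_right=-1, diff=1 [OK], height=1
  node 43: h_left=-1, h_right=-1, diff=0 [OK], height=0
  node 41: h_left=1, h_right=0, diff=1 [OK], height=2
  node 21: h_left=2, h_right=2, diff=0 [OK], height=3
All nodes satisfy the balance condition.
Result: Balanced


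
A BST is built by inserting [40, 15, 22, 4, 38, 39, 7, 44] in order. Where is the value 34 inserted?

Starting tree (level order): [40, 15, 44, 4, 22, None, None, None, 7, None, 38, None, None, None, 39]
Insertion path: 40 -> 15 -> 22 -> 38
Result: insert 34 as left child of 38
Final tree (level order): [40, 15, 44, 4, 22, None, None, None, 7, None, 38, None, None, 34, 39]


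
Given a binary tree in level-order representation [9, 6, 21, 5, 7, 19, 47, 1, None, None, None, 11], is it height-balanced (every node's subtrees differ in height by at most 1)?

Tree (level-order array): [9, 6, 21, 5, 7, 19, 47, 1, None, None, None, 11]
Definition: a tree is height-balanced if, at every node, |h(left) - h(right)| <= 1 (empty subtree has height -1).
Bottom-up per-node check:
  node 1: h_left=-1, h_right=-1, diff=0 [OK], height=0
  node 5: h_left=0, h_right=-1, diff=1 [OK], height=1
  node 7: h_left=-1, h_right=-1, diff=0 [OK], height=0
  node 6: h_left=1, h_right=0, diff=1 [OK], height=2
  node 11: h_left=-1, h_right=-1, diff=0 [OK], height=0
  node 19: h_left=0, h_right=-1, diff=1 [OK], height=1
  node 47: h_left=-1, h_right=-1, diff=0 [OK], height=0
  node 21: h_left=1, h_right=0, diff=1 [OK], height=2
  node 9: h_left=2, h_right=2, diff=0 [OK], height=3
All nodes satisfy the balance condition.
Result: Balanced


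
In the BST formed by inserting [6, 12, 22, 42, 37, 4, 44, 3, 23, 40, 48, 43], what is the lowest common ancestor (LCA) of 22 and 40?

Tree insertion order: [6, 12, 22, 42, 37, 4, 44, 3, 23, 40, 48, 43]
Tree (level-order array): [6, 4, 12, 3, None, None, 22, None, None, None, 42, 37, 44, 23, 40, 43, 48]
In a BST, the LCA of p=22, q=40 is the first node v on the
root-to-leaf path with p <= v <= q (go left if both < v, right if both > v).
Walk from root:
  at 6: both 22 and 40 > 6, go right
  at 12: both 22 and 40 > 12, go right
  at 22: 22 <= 22 <= 40, this is the LCA
LCA = 22


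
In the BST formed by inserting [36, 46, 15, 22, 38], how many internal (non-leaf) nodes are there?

Tree built from: [36, 46, 15, 22, 38]
Tree (level-order array): [36, 15, 46, None, 22, 38]
Rule: An internal node has at least one child.
Per-node child counts:
  node 36: 2 child(ren)
  node 15: 1 child(ren)
  node 22: 0 child(ren)
  node 46: 1 child(ren)
  node 38: 0 child(ren)
Matching nodes: [36, 15, 46]
Count of internal (non-leaf) nodes: 3


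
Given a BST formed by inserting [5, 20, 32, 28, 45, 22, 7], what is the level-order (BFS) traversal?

Tree insertion order: [5, 20, 32, 28, 45, 22, 7]
Tree (level-order array): [5, None, 20, 7, 32, None, None, 28, 45, 22]
BFS from the root, enqueuing left then right child of each popped node:
  queue [5] -> pop 5, enqueue [20], visited so far: [5]
  queue [20] -> pop 20, enqueue [7, 32], visited so far: [5, 20]
  queue [7, 32] -> pop 7, enqueue [none], visited so far: [5, 20, 7]
  queue [32] -> pop 32, enqueue [28, 45], visited so far: [5, 20, 7, 32]
  queue [28, 45] -> pop 28, enqueue [22], visited so far: [5, 20, 7, 32, 28]
  queue [45, 22] -> pop 45, enqueue [none], visited so far: [5, 20, 7, 32, 28, 45]
  queue [22] -> pop 22, enqueue [none], visited so far: [5, 20, 7, 32, 28, 45, 22]
Result: [5, 20, 7, 32, 28, 45, 22]


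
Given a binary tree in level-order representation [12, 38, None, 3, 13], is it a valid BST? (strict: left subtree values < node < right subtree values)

Level-order array: [12, 38, None, 3, 13]
Validate using subtree bounds (lo, hi): at each node, require lo < value < hi,
then recurse left with hi=value and right with lo=value.
Preorder trace (stopping at first violation):
  at node 12 with bounds (-inf, +inf): OK
  at node 38 with bounds (-inf, 12): VIOLATION
Node 38 violates its bound: not (-inf < 38 < 12).
Result: Not a valid BST


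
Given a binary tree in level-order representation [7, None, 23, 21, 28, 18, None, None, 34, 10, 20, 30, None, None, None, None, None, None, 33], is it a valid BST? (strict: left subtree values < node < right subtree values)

Level-order array: [7, None, 23, 21, 28, 18, None, None, 34, 10, 20, 30, None, None, None, None, None, None, 33]
Validate using subtree bounds (lo, hi): at each node, require lo < value < hi,
then recurse left with hi=value and right with lo=value.
Preorder trace (stopping at first violation):
  at node 7 with bounds (-inf, +inf): OK
  at node 23 with bounds (7, +inf): OK
  at node 21 with bounds (7, 23): OK
  at node 18 with bounds (7, 21): OK
  at node 10 with bounds (7, 18): OK
  at node 20 with bounds (18, 21): OK
  at node 28 with bounds (23, +inf): OK
  at node 34 with bounds (28, +inf): OK
  at node 30 with bounds (28, 34): OK
  at node 33 with bounds (30, 34): OK
No violation found at any node.
Result: Valid BST


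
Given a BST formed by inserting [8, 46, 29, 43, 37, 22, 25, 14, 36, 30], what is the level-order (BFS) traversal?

Tree insertion order: [8, 46, 29, 43, 37, 22, 25, 14, 36, 30]
Tree (level-order array): [8, None, 46, 29, None, 22, 43, 14, 25, 37, None, None, None, None, None, 36, None, 30]
BFS from the root, enqueuing left then right child of each popped node:
  queue [8] -> pop 8, enqueue [46], visited so far: [8]
  queue [46] -> pop 46, enqueue [29], visited so far: [8, 46]
  queue [29] -> pop 29, enqueue [22, 43], visited so far: [8, 46, 29]
  queue [22, 43] -> pop 22, enqueue [14, 25], visited so far: [8, 46, 29, 22]
  queue [43, 14, 25] -> pop 43, enqueue [37], visited so far: [8, 46, 29, 22, 43]
  queue [14, 25, 37] -> pop 14, enqueue [none], visited so far: [8, 46, 29, 22, 43, 14]
  queue [25, 37] -> pop 25, enqueue [none], visited so far: [8, 46, 29, 22, 43, 14, 25]
  queue [37] -> pop 37, enqueue [36], visited so far: [8, 46, 29, 22, 43, 14, 25, 37]
  queue [36] -> pop 36, enqueue [30], visited so far: [8, 46, 29, 22, 43, 14, 25, 37, 36]
  queue [30] -> pop 30, enqueue [none], visited so far: [8, 46, 29, 22, 43, 14, 25, 37, 36, 30]
Result: [8, 46, 29, 22, 43, 14, 25, 37, 36, 30]


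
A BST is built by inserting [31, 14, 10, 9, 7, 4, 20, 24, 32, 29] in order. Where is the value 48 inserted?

Starting tree (level order): [31, 14, 32, 10, 20, None, None, 9, None, None, 24, 7, None, None, 29, 4]
Insertion path: 31 -> 32
Result: insert 48 as right child of 32
Final tree (level order): [31, 14, 32, 10, 20, None, 48, 9, None, None, 24, None, None, 7, None, None, 29, 4]


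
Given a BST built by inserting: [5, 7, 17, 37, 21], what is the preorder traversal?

Tree insertion order: [5, 7, 17, 37, 21]
Tree (level-order array): [5, None, 7, None, 17, None, 37, 21]
Preorder traversal: [5, 7, 17, 37, 21]


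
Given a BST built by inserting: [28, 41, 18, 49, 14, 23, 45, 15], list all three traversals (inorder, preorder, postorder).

Tree insertion order: [28, 41, 18, 49, 14, 23, 45, 15]
Tree (level-order array): [28, 18, 41, 14, 23, None, 49, None, 15, None, None, 45]
Inorder (L, root, R): [14, 15, 18, 23, 28, 41, 45, 49]
Preorder (root, L, R): [28, 18, 14, 15, 23, 41, 49, 45]
Postorder (L, R, root): [15, 14, 23, 18, 45, 49, 41, 28]


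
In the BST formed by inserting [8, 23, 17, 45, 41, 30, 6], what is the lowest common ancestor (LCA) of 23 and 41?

Tree insertion order: [8, 23, 17, 45, 41, 30, 6]
Tree (level-order array): [8, 6, 23, None, None, 17, 45, None, None, 41, None, 30]
In a BST, the LCA of p=23, q=41 is the first node v on the
root-to-leaf path with p <= v <= q (go left if both < v, right if both > v).
Walk from root:
  at 8: both 23 and 41 > 8, go right
  at 23: 23 <= 23 <= 41, this is the LCA
LCA = 23


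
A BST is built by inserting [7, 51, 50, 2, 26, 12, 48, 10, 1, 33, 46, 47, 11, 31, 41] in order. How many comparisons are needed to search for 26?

Search path for 26: 7 -> 51 -> 50 -> 26
Found: True
Comparisons: 4


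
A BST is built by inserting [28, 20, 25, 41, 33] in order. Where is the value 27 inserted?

Starting tree (level order): [28, 20, 41, None, 25, 33]
Insertion path: 28 -> 20 -> 25
Result: insert 27 as right child of 25
Final tree (level order): [28, 20, 41, None, 25, 33, None, None, 27]


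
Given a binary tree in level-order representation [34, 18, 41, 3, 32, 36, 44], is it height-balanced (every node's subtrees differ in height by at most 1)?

Tree (level-order array): [34, 18, 41, 3, 32, 36, 44]
Definition: a tree is height-balanced if, at every node, |h(left) - h(right)| <= 1 (empty subtree has height -1).
Bottom-up per-node check:
  node 3: h_left=-1, h_right=-1, diff=0 [OK], height=0
  node 32: h_left=-1, h_right=-1, diff=0 [OK], height=0
  node 18: h_left=0, h_right=0, diff=0 [OK], height=1
  node 36: h_left=-1, h_right=-1, diff=0 [OK], height=0
  node 44: h_left=-1, h_right=-1, diff=0 [OK], height=0
  node 41: h_left=0, h_right=0, diff=0 [OK], height=1
  node 34: h_left=1, h_right=1, diff=0 [OK], height=2
All nodes satisfy the balance condition.
Result: Balanced


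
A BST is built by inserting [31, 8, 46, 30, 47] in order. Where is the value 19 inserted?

Starting tree (level order): [31, 8, 46, None, 30, None, 47]
Insertion path: 31 -> 8 -> 30
Result: insert 19 as left child of 30
Final tree (level order): [31, 8, 46, None, 30, None, 47, 19]


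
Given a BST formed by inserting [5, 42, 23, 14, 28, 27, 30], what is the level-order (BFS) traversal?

Tree insertion order: [5, 42, 23, 14, 28, 27, 30]
Tree (level-order array): [5, None, 42, 23, None, 14, 28, None, None, 27, 30]
BFS from the root, enqueuing left then right child of each popped node:
  queue [5] -> pop 5, enqueue [42], visited so far: [5]
  queue [42] -> pop 42, enqueue [23], visited so far: [5, 42]
  queue [23] -> pop 23, enqueue [14, 28], visited so far: [5, 42, 23]
  queue [14, 28] -> pop 14, enqueue [none], visited so far: [5, 42, 23, 14]
  queue [28] -> pop 28, enqueue [27, 30], visited so far: [5, 42, 23, 14, 28]
  queue [27, 30] -> pop 27, enqueue [none], visited so far: [5, 42, 23, 14, 28, 27]
  queue [30] -> pop 30, enqueue [none], visited so far: [5, 42, 23, 14, 28, 27, 30]
Result: [5, 42, 23, 14, 28, 27, 30]


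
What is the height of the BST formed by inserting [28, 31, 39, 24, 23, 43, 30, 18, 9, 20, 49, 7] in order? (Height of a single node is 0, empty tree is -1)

Insertion order: [28, 31, 39, 24, 23, 43, 30, 18, 9, 20, 49, 7]
Tree (level-order array): [28, 24, 31, 23, None, 30, 39, 18, None, None, None, None, 43, 9, 20, None, 49, 7]
Compute height bottom-up (empty subtree = -1):
  height(7) = 1 + max(-1, -1) = 0
  height(9) = 1 + max(0, -1) = 1
  height(20) = 1 + max(-1, -1) = 0
  height(18) = 1 + max(1, 0) = 2
  height(23) = 1 + max(2, -1) = 3
  height(24) = 1 + max(3, -1) = 4
  height(30) = 1 + max(-1, -1) = 0
  height(49) = 1 + max(-1, -1) = 0
  height(43) = 1 + max(-1, 0) = 1
  height(39) = 1 + max(-1, 1) = 2
  height(31) = 1 + max(0, 2) = 3
  height(28) = 1 + max(4, 3) = 5
Height = 5


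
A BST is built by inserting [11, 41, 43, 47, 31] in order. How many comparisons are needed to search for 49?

Search path for 49: 11 -> 41 -> 43 -> 47
Found: False
Comparisons: 4


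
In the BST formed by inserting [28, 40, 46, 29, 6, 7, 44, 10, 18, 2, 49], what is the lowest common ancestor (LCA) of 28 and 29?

Tree insertion order: [28, 40, 46, 29, 6, 7, 44, 10, 18, 2, 49]
Tree (level-order array): [28, 6, 40, 2, 7, 29, 46, None, None, None, 10, None, None, 44, 49, None, 18]
In a BST, the LCA of p=28, q=29 is the first node v on the
root-to-leaf path with p <= v <= q (go left if both < v, right if both > v).
Walk from root:
  at 28: 28 <= 28 <= 29, this is the LCA
LCA = 28


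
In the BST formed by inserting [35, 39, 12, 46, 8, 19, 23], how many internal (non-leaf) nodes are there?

Tree built from: [35, 39, 12, 46, 8, 19, 23]
Tree (level-order array): [35, 12, 39, 8, 19, None, 46, None, None, None, 23]
Rule: An internal node has at least one child.
Per-node child counts:
  node 35: 2 child(ren)
  node 12: 2 child(ren)
  node 8: 0 child(ren)
  node 19: 1 child(ren)
  node 23: 0 child(ren)
  node 39: 1 child(ren)
  node 46: 0 child(ren)
Matching nodes: [35, 12, 19, 39]
Count of internal (non-leaf) nodes: 4


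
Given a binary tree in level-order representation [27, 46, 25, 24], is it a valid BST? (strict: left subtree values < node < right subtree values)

Level-order array: [27, 46, 25, 24]
Validate using subtree bounds (lo, hi): at each node, require lo < value < hi,
then recurse left with hi=value and right with lo=value.
Preorder trace (stopping at first violation):
  at node 27 with bounds (-inf, +inf): OK
  at node 46 with bounds (-inf, 27): VIOLATION
Node 46 violates its bound: not (-inf < 46 < 27).
Result: Not a valid BST


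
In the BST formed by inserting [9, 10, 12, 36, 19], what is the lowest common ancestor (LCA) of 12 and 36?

Tree insertion order: [9, 10, 12, 36, 19]
Tree (level-order array): [9, None, 10, None, 12, None, 36, 19]
In a BST, the LCA of p=12, q=36 is the first node v on the
root-to-leaf path with p <= v <= q (go left if both < v, right if both > v).
Walk from root:
  at 9: both 12 and 36 > 9, go right
  at 10: both 12 and 36 > 10, go right
  at 12: 12 <= 12 <= 36, this is the LCA
LCA = 12


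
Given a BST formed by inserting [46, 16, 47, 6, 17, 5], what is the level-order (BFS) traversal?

Tree insertion order: [46, 16, 47, 6, 17, 5]
Tree (level-order array): [46, 16, 47, 6, 17, None, None, 5]
BFS from the root, enqueuing left then right child of each popped node:
  queue [46] -> pop 46, enqueue [16, 47], visited so far: [46]
  queue [16, 47] -> pop 16, enqueue [6, 17], visited so far: [46, 16]
  queue [47, 6, 17] -> pop 47, enqueue [none], visited so far: [46, 16, 47]
  queue [6, 17] -> pop 6, enqueue [5], visited so far: [46, 16, 47, 6]
  queue [17, 5] -> pop 17, enqueue [none], visited so far: [46, 16, 47, 6, 17]
  queue [5] -> pop 5, enqueue [none], visited so far: [46, 16, 47, 6, 17, 5]
Result: [46, 16, 47, 6, 17, 5]


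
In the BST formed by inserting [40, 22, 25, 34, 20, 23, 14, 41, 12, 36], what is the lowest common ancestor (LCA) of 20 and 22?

Tree insertion order: [40, 22, 25, 34, 20, 23, 14, 41, 12, 36]
Tree (level-order array): [40, 22, 41, 20, 25, None, None, 14, None, 23, 34, 12, None, None, None, None, 36]
In a BST, the LCA of p=20, q=22 is the first node v on the
root-to-leaf path with p <= v <= q (go left if both < v, right if both > v).
Walk from root:
  at 40: both 20 and 22 < 40, go left
  at 22: 20 <= 22 <= 22, this is the LCA
LCA = 22


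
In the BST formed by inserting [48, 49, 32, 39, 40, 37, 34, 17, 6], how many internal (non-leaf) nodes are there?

Tree built from: [48, 49, 32, 39, 40, 37, 34, 17, 6]
Tree (level-order array): [48, 32, 49, 17, 39, None, None, 6, None, 37, 40, None, None, 34]
Rule: An internal node has at least one child.
Per-node child counts:
  node 48: 2 child(ren)
  node 32: 2 child(ren)
  node 17: 1 child(ren)
  node 6: 0 child(ren)
  node 39: 2 child(ren)
  node 37: 1 child(ren)
  node 34: 0 child(ren)
  node 40: 0 child(ren)
  node 49: 0 child(ren)
Matching nodes: [48, 32, 17, 39, 37]
Count of internal (non-leaf) nodes: 5


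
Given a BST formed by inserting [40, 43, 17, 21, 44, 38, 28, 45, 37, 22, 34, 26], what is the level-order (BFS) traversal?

Tree insertion order: [40, 43, 17, 21, 44, 38, 28, 45, 37, 22, 34, 26]
Tree (level-order array): [40, 17, 43, None, 21, None, 44, None, 38, None, 45, 28, None, None, None, 22, 37, None, 26, 34]
BFS from the root, enqueuing left then right child of each popped node:
  queue [40] -> pop 40, enqueue [17, 43], visited so far: [40]
  queue [17, 43] -> pop 17, enqueue [21], visited so far: [40, 17]
  queue [43, 21] -> pop 43, enqueue [44], visited so far: [40, 17, 43]
  queue [21, 44] -> pop 21, enqueue [38], visited so far: [40, 17, 43, 21]
  queue [44, 38] -> pop 44, enqueue [45], visited so far: [40, 17, 43, 21, 44]
  queue [38, 45] -> pop 38, enqueue [28], visited so far: [40, 17, 43, 21, 44, 38]
  queue [45, 28] -> pop 45, enqueue [none], visited so far: [40, 17, 43, 21, 44, 38, 45]
  queue [28] -> pop 28, enqueue [22, 37], visited so far: [40, 17, 43, 21, 44, 38, 45, 28]
  queue [22, 37] -> pop 22, enqueue [26], visited so far: [40, 17, 43, 21, 44, 38, 45, 28, 22]
  queue [37, 26] -> pop 37, enqueue [34], visited so far: [40, 17, 43, 21, 44, 38, 45, 28, 22, 37]
  queue [26, 34] -> pop 26, enqueue [none], visited so far: [40, 17, 43, 21, 44, 38, 45, 28, 22, 37, 26]
  queue [34] -> pop 34, enqueue [none], visited so far: [40, 17, 43, 21, 44, 38, 45, 28, 22, 37, 26, 34]
Result: [40, 17, 43, 21, 44, 38, 45, 28, 22, 37, 26, 34]


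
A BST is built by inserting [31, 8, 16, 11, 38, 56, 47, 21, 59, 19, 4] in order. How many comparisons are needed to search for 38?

Search path for 38: 31 -> 38
Found: True
Comparisons: 2


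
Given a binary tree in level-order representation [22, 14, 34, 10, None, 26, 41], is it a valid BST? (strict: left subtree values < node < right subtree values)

Level-order array: [22, 14, 34, 10, None, 26, 41]
Validate using subtree bounds (lo, hi): at each node, require lo < value < hi,
then recurse left with hi=value and right with lo=value.
Preorder trace (stopping at first violation):
  at node 22 with bounds (-inf, +inf): OK
  at node 14 with bounds (-inf, 22): OK
  at node 10 with bounds (-inf, 14): OK
  at node 34 with bounds (22, +inf): OK
  at node 26 with bounds (22, 34): OK
  at node 41 with bounds (34, +inf): OK
No violation found at any node.
Result: Valid BST


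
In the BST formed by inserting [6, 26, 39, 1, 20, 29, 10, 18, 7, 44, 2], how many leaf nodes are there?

Tree built from: [6, 26, 39, 1, 20, 29, 10, 18, 7, 44, 2]
Tree (level-order array): [6, 1, 26, None, 2, 20, 39, None, None, 10, None, 29, 44, 7, 18]
Rule: A leaf has 0 children.
Per-node child counts:
  node 6: 2 child(ren)
  node 1: 1 child(ren)
  node 2: 0 child(ren)
  node 26: 2 child(ren)
  node 20: 1 child(ren)
  node 10: 2 child(ren)
  node 7: 0 child(ren)
  node 18: 0 child(ren)
  node 39: 2 child(ren)
  node 29: 0 child(ren)
  node 44: 0 child(ren)
Matching nodes: [2, 7, 18, 29, 44]
Count of leaf nodes: 5


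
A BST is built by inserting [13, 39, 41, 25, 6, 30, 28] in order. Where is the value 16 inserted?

Starting tree (level order): [13, 6, 39, None, None, 25, 41, None, 30, None, None, 28]
Insertion path: 13 -> 39 -> 25
Result: insert 16 as left child of 25
Final tree (level order): [13, 6, 39, None, None, 25, 41, 16, 30, None, None, None, None, 28]


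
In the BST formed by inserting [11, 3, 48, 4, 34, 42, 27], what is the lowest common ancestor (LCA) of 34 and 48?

Tree insertion order: [11, 3, 48, 4, 34, 42, 27]
Tree (level-order array): [11, 3, 48, None, 4, 34, None, None, None, 27, 42]
In a BST, the LCA of p=34, q=48 is the first node v on the
root-to-leaf path with p <= v <= q (go left if both < v, right if both > v).
Walk from root:
  at 11: both 34 and 48 > 11, go right
  at 48: 34 <= 48 <= 48, this is the LCA
LCA = 48


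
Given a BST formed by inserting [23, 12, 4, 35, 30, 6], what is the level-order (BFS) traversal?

Tree insertion order: [23, 12, 4, 35, 30, 6]
Tree (level-order array): [23, 12, 35, 4, None, 30, None, None, 6]
BFS from the root, enqueuing left then right child of each popped node:
  queue [23] -> pop 23, enqueue [12, 35], visited so far: [23]
  queue [12, 35] -> pop 12, enqueue [4], visited so far: [23, 12]
  queue [35, 4] -> pop 35, enqueue [30], visited so far: [23, 12, 35]
  queue [4, 30] -> pop 4, enqueue [6], visited so far: [23, 12, 35, 4]
  queue [30, 6] -> pop 30, enqueue [none], visited so far: [23, 12, 35, 4, 30]
  queue [6] -> pop 6, enqueue [none], visited so far: [23, 12, 35, 4, 30, 6]
Result: [23, 12, 35, 4, 30, 6]


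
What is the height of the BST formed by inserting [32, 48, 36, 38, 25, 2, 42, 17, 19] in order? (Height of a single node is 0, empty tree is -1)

Insertion order: [32, 48, 36, 38, 25, 2, 42, 17, 19]
Tree (level-order array): [32, 25, 48, 2, None, 36, None, None, 17, None, 38, None, 19, None, 42]
Compute height bottom-up (empty subtree = -1):
  height(19) = 1 + max(-1, -1) = 0
  height(17) = 1 + max(-1, 0) = 1
  height(2) = 1 + max(-1, 1) = 2
  height(25) = 1 + max(2, -1) = 3
  height(42) = 1 + max(-1, -1) = 0
  height(38) = 1 + max(-1, 0) = 1
  height(36) = 1 + max(-1, 1) = 2
  height(48) = 1 + max(2, -1) = 3
  height(32) = 1 + max(3, 3) = 4
Height = 4


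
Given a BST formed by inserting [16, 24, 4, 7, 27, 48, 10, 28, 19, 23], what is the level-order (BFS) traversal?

Tree insertion order: [16, 24, 4, 7, 27, 48, 10, 28, 19, 23]
Tree (level-order array): [16, 4, 24, None, 7, 19, 27, None, 10, None, 23, None, 48, None, None, None, None, 28]
BFS from the root, enqueuing left then right child of each popped node:
  queue [16] -> pop 16, enqueue [4, 24], visited so far: [16]
  queue [4, 24] -> pop 4, enqueue [7], visited so far: [16, 4]
  queue [24, 7] -> pop 24, enqueue [19, 27], visited so far: [16, 4, 24]
  queue [7, 19, 27] -> pop 7, enqueue [10], visited so far: [16, 4, 24, 7]
  queue [19, 27, 10] -> pop 19, enqueue [23], visited so far: [16, 4, 24, 7, 19]
  queue [27, 10, 23] -> pop 27, enqueue [48], visited so far: [16, 4, 24, 7, 19, 27]
  queue [10, 23, 48] -> pop 10, enqueue [none], visited so far: [16, 4, 24, 7, 19, 27, 10]
  queue [23, 48] -> pop 23, enqueue [none], visited so far: [16, 4, 24, 7, 19, 27, 10, 23]
  queue [48] -> pop 48, enqueue [28], visited so far: [16, 4, 24, 7, 19, 27, 10, 23, 48]
  queue [28] -> pop 28, enqueue [none], visited so far: [16, 4, 24, 7, 19, 27, 10, 23, 48, 28]
Result: [16, 4, 24, 7, 19, 27, 10, 23, 48, 28]
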